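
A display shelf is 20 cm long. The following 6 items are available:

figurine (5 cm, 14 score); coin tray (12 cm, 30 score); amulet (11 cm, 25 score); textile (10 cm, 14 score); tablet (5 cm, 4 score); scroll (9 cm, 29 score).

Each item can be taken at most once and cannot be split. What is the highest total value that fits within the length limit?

54 score

Check high-value combinations within 20 cm:
- amulet+scroll: length 11+9=20, value 25+29=54
- figurine+tablet+scroll: length 5+5+9=19, value 14+4+29=47
- figurine+coin tray: length 5+12=17, value 14+30=44
- figurine+scroll: length 5+9=14, value 14+29=43
Best: 54 score.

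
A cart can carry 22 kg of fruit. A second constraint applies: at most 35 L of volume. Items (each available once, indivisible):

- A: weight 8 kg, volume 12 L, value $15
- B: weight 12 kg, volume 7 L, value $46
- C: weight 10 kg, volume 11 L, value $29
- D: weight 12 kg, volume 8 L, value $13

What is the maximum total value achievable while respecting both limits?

$75

Feasible sets respecting both limits:
- B+C: weight 22, volume 18, value 75
- A+B: weight 20, volume 19, value 61
- B: weight 12, volume 7, value 46
- A+C: weight 18, volume 23, value 44
Best: $75.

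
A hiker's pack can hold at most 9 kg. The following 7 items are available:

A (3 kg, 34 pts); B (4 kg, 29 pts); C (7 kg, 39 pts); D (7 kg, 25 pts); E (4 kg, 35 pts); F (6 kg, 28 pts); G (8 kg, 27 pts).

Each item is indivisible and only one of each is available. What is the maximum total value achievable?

69 pts

This is a 0/1 knapsack; check combinations near the capacity.
- A+E: weight 3+4=7, value 34+35=69
- B+E: weight 4+4=8, value 29+35=64
- A+B: weight 3+4=7, value 34+29=63
- A+F: weight 3+6=9, value 34+28=62
Best: 69 pts.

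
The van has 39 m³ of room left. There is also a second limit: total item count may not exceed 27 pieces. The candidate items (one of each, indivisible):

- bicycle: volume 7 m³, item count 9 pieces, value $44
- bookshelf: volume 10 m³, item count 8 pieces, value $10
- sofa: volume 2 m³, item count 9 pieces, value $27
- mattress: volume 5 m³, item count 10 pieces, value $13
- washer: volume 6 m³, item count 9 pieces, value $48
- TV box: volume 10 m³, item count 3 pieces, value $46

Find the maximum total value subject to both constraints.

Feasible sets respecting both limits:
- bicycle+washer+TV box: volume 23, item count 21, value 138
- sofa+washer+TV box: volume 18, item count 21, value 121
- bicycle+sofa+washer: volume 15, item count 27, value 119
- bicycle+sofa+TV box: volume 19, item count 21, value 117
Best: $138.

$138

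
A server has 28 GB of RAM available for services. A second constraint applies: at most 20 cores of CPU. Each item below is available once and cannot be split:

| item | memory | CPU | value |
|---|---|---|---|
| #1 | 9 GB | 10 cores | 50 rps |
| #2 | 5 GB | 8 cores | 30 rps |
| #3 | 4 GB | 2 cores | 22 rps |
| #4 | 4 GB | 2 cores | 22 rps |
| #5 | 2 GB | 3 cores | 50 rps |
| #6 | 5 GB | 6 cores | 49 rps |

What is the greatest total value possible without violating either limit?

Feasible sets respecting both limits:
- #2+#3+#5+#6: memory 16, CPU 19, value 151
- #2+#4+#5+#6: memory 16, CPU 19, value 151
- #1+#5+#6: memory 16, CPU 19, value 149
Best: 151 rps.

151 rps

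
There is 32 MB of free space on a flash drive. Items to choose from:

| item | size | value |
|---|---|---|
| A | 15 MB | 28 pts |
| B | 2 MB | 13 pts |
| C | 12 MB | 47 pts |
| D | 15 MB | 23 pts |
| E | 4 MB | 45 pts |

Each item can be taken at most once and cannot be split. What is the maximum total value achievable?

120 pts

Check high-value combinations within 32 MB:
- A+C+E: size 15+12+4=31, value 28+47+45=120
- C+D+E: size 12+15+4=31, value 47+23+45=115
- B+C+E: size 2+12+4=18, value 13+47+45=105
- C+E: size 12+4=16, value 47+45=92
Best: 120 pts.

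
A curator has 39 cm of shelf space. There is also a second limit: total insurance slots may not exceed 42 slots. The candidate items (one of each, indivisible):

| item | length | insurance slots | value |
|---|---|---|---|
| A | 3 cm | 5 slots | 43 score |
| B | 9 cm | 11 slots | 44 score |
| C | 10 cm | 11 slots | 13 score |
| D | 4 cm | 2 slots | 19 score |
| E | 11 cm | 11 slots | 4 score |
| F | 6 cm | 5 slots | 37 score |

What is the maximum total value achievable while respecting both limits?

Feasible sets respecting both limits:
- A+B+C+D+F: length 32, insurance slots 34, value 156
- A+B+D+E+F: length 33, insurance slots 34, value 147
- A+B+D+F: length 22, insurance slots 23, value 143
Best: 156 score.

156 score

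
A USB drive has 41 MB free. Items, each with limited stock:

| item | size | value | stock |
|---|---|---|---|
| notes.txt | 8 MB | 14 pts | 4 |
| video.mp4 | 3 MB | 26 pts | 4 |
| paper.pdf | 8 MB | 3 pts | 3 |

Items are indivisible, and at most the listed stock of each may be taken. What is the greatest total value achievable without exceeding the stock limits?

146 pts

Top feasible selections:
- 3×notes.txt + 4×video.mp4: size 36, value 146
- 2×notes.txt + 4×video.mp4 + 1×paper.pdf: size 36, value 135
Best: 146 pts.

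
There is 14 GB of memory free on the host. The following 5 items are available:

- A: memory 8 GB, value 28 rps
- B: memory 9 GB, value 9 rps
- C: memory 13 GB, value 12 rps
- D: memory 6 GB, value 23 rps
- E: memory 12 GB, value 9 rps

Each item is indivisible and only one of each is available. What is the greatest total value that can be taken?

51 rps

Check high-value combinations within 14 GB:
- A+D: memory 8+6=14, value 28+23=51
- A: memory 8, value 28
- D: memory 6, value 23
- C: memory 13, value 12
Best: 51 rps.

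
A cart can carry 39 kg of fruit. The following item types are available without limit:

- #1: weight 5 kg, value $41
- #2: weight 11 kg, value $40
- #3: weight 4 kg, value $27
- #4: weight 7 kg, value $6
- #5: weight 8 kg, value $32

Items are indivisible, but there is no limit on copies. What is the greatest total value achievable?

Best value-per-unit is #1 at 41/5; filling with it alone gives 7×41 = 287.
Optimal mix: 7×#1 + 1×#3 → weight 39, value 314.

$314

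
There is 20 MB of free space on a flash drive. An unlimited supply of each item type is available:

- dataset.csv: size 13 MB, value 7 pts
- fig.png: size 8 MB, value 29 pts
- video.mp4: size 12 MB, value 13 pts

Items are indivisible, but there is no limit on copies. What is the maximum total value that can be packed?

Best value-per-unit is fig.png at 29/8, and filling with it alone uses size 2×8=16. No mix of the others beats 2×29 = 58.

58 pts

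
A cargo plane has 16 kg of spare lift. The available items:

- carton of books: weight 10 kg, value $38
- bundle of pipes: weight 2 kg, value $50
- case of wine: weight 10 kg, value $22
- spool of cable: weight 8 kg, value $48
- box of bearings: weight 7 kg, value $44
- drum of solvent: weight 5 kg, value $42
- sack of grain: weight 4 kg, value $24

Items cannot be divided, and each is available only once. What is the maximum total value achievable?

This is a 0/1 knapsack; check combinations near the capacity.
- bundle of pipes+spool of cable+drum of solvent: weight 2+8+5=15, value 50+48+42=140
- bundle of pipes+box of bearings+drum of solvent: weight 2+7+5=14, value 50+44+42=136
- bundle of pipes+spool of cable+sack of grain: weight 2+8+4=14, value 50+48+24=122
- bundle of pipes+box of bearings+sack of grain: weight 2+7+4=13, value 50+44+24=118
- bundle of pipes+drum of solvent+sack of grain: weight 2+5+4=11, value 50+42+24=116
Best: $140.

$140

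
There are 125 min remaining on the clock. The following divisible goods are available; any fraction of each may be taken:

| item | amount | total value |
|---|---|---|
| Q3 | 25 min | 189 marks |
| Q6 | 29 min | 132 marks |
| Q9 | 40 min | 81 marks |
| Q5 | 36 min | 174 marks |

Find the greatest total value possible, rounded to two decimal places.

565.88

Take in order of value per unit:
- Q3 (189/25 per unit): all 25 → value 189, running total 189.00
- Q5 (174/36 per unit): all 36 → value 174, running total 363.00
- Q6 (132/29 per unit): all 29 → value 132, running total 495.00
- Q9 (81/40 per unit): 35 of 40 → value 35×81/40 = 70.8750, running total 565.88
Total 565.88.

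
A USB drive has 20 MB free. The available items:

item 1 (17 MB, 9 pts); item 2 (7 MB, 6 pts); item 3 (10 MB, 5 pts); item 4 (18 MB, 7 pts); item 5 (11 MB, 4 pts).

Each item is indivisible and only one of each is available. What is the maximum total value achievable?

Check high-value combinations within 20 MB:
- item 2+item 3: size 7+10=17, value 6+5=11
- item 2+item 5: size 7+11=18, value 6+4=10
- item 1: size 17, value 9
Best: 11 pts.

11 pts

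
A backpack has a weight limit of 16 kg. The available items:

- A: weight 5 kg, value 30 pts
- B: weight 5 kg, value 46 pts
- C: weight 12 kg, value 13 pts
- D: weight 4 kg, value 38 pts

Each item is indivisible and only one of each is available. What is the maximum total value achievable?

114 pts

Check high-value combinations within 16 kg:
- A+B+D: weight 5+5+4=14, value 30+46+38=114
- B+D: weight 5+4=9, value 46+38=84
- A+B: weight 5+5=10, value 30+46=76
- A+D: weight 5+4=9, value 30+38=68
- C+D: weight 12+4=16, value 13+38=51
Best: 114 pts.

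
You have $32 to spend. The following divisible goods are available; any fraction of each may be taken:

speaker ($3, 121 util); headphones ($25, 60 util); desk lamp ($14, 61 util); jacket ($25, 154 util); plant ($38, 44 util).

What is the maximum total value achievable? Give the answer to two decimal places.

Take in order of value per unit:
- speaker (121/3 per unit): all 3 → value 121, running total 121.00
- jacket (154/25 per unit): all 25 → value 154, running total 275.00
- desk lamp (61/14 per unit): 4 of 14 → value 4×61/14 = 17.4286, running total 292.43
Total 292.43.

292.43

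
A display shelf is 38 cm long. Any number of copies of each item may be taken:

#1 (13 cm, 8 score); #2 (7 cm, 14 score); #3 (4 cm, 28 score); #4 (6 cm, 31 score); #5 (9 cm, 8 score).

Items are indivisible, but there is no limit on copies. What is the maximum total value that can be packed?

255 score

Best value-per-unit is #3 at 28/4; filling with it alone gives 9×28 = 252.
Optimal mix: 8×#3 + 1×#4 → length 38, value 255.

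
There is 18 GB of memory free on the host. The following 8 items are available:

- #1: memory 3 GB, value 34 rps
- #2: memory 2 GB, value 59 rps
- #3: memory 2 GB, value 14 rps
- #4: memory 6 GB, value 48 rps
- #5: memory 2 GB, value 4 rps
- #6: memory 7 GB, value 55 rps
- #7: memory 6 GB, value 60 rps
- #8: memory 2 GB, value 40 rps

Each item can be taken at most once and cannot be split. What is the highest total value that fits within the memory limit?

221 rps

Check high-value combinations within 18 GB:
- #2+#3+#4+#7+#8: memory 2+2+6+6+2=18, value 59+14+48+60+40=221
- #2+#6+#7+#8: memory 2+7+6+2=17, value 59+55+60+40=214
- #1+#2+#3+#5+#7+#8: memory 3+2+2+2+6+2=17, value 34+59+14+4+60+40=211
- #2+#4+#5+#7+#8: memory 2+6+2+6+2=18, value 59+48+4+60+40=211
Best: 221 rps.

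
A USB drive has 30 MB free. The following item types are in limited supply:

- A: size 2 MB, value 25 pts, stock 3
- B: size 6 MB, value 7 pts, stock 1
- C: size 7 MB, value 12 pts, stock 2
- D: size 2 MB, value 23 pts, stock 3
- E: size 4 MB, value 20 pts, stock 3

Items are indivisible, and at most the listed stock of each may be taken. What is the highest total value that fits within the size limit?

211 pts

Top feasible selections:
- 3×A + 1×B + 3×D + 3×E: size 30, value 211
- 3×A + 3×D + 3×E: size 24, value 204
- 3×A + 1×C + 3×D + 2×E: size 27, value 196
Best: 211 pts.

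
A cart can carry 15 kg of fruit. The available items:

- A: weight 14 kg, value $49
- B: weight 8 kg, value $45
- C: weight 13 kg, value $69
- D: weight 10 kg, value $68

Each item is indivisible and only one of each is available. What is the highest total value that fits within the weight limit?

$69

Check high-value combinations within 15 kg:
- C: weight 13, value 69
- D: weight 10, value 68
- A: weight 14, value 49
Best: $69.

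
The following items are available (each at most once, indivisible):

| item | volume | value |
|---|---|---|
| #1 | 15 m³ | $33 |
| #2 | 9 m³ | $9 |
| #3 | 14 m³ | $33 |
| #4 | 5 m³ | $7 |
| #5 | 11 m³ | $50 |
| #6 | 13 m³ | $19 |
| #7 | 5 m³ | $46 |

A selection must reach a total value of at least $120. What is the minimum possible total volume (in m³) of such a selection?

Subsets with value ≥ 120, sorted by total volume:
- #3+#5+#7: volume 30, value 129
- #1+#5+#7: volume 31, value 129
- #4+#5+#6+#7: volume 34, value 122
- #3+#4+#5+#7: volume 35, value 136
Minimum volume: 30 m³.

30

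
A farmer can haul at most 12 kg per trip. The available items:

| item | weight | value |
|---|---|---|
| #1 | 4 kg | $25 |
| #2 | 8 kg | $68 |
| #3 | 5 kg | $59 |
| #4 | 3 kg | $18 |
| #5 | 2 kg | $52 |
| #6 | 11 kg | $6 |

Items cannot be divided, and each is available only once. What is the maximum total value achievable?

$136

This is a 0/1 knapsack; check combinations near the capacity.
- #1+#3+#5: weight 4+5+2=11, value 25+59+52=136
- #3+#4+#5: weight 5+3+2=10, value 59+18+52=129
- #2+#5: weight 8+2=10, value 68+52=120
Best: $136.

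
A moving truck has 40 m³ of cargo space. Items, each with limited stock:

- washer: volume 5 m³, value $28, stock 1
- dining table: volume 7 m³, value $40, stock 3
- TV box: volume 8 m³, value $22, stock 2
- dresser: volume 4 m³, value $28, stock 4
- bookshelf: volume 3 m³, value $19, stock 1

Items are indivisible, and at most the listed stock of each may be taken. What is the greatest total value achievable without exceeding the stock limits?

Top feasible selections:
- 3×dining table + 4×dresser + 1×bookshelf: volume 40, value 251
- 1×washer + 2×dining table + 4×dresser + 1×bookshelf: volume 38, value 239
Best: $251.

$251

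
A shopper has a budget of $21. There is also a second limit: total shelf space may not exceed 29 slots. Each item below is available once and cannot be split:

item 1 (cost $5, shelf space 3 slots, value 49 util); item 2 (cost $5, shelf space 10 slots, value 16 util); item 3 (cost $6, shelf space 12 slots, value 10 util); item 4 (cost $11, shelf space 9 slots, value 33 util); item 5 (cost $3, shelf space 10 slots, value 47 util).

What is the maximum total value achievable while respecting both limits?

129 util

Feasible sets respecting both limits:
- item 1+item 4+item 5: cost 19, shelf space 22, value 129
- item 1+item 2+item 5: cost 13, shelf space 23, value 112
- item 1+item 3+item 5: cost 14, shelf space 25, value 106
Best: 129 util.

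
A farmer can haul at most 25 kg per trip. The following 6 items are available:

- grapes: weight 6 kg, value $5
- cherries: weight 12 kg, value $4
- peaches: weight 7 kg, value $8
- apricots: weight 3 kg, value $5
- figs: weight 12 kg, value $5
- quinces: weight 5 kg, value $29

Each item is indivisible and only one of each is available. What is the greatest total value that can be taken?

$47

Check high-value combinations within 25 kg:
- grapes+peaches+apricots+quinces: weight 6+7+3+5=21, value 5+8+5+29=47
- peaches+apricots+quinces: weight 7+3+5=15, value 8+5+29=42
- grapes+peaches+quinces: weight 6+7+5=18, value 5+8+29=42
Best: $47.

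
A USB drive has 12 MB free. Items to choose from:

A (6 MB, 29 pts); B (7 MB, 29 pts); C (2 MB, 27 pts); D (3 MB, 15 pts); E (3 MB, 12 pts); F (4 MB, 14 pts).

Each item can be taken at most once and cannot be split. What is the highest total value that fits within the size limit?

71 pts

Check high-value combinations within 12 MB:
- A+C+D: size 6+2+3=11, value 29+27+15=71
- B+C+D: size 7+2+3=12, value 29+27+15=71
- A+C+F: size 6+2+4=12, value 29+27+14=70
- A+C+E: size 6+2+3=11, value 29+27+12=68
- B+C+E: size 7+2+3=12, value 29+27+12=68
Best: 71 pts.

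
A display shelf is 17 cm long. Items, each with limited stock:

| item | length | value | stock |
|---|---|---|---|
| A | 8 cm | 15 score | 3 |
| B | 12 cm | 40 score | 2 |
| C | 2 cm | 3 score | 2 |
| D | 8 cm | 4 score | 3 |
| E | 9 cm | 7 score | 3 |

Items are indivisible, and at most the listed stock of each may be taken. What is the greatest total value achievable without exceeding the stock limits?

46 score

Top feasible selections:
- 1×B + 2×C: length 16, value 46
- 1×B + 1×C: length 14, value 43
- 1×B: length 12, value 40
- 2×A: length 16, value 30
Best: 46 score.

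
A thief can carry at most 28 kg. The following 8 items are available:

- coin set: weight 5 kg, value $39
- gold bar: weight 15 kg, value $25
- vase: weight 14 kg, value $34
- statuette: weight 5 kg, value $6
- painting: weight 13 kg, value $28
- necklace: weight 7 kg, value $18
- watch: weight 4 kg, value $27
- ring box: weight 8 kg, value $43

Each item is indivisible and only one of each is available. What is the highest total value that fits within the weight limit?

Check high-value combinations within 28 kg:
- coin set+necklace+watch+ring box: weight 5+7+4+8=24, value 39+18+27+43=127
- coin set+vase+ring box: weight 5+14+8=27, value 39+34+43=116
- coin set+statuette+watch+ring box: weight 5+5+4+8=22, value 39+6+27+43=115
Best: $127.

$127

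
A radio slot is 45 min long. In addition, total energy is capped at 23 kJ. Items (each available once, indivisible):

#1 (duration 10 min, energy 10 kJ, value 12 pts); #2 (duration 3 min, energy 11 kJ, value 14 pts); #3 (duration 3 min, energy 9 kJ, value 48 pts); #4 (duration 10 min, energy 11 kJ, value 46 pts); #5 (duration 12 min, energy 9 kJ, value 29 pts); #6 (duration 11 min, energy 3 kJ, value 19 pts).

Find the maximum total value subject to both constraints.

Feasible sets respecting both limits:
- #3+#4+#6: duration 24, energy 23, value 113
- #3+#5+#6: duration 26, energy 21, value 96
- #3+#4: duration 13, energy 20, value 94
Best: 113 pts.

113 pts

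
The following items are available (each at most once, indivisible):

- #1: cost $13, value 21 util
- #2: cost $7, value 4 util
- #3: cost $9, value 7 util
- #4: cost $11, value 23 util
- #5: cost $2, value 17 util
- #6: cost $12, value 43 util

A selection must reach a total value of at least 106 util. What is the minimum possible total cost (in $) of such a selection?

45

Subsets with value ≥ 106, sorted by total cost:
- #1+#2+#4+#5+#6: cost 45, value 108
- #1+#3+#4+#5+#6: cost 47, value 111
Minimum cost: 45 $.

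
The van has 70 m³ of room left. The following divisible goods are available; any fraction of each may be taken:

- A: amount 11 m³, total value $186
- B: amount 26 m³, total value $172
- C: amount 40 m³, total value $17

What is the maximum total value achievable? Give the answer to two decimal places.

372.03

Take in order of value per unit:
- A (186/11 per unit): all 11 → value 186, running total 186.00
- B (172/26 per unit): all 26 → value 172, running total 358.00
- C (17/40 per unit): 33 of 40 → value 33×17/40 = 14.0250, running total 372.03
Total 372.03.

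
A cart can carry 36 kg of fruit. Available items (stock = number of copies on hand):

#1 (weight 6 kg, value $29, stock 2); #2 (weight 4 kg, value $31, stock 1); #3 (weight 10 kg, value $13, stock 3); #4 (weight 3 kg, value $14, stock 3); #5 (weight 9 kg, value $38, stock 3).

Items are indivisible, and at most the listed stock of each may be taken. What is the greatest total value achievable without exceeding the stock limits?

$169

Best selections within weight 36 and stock limits:
- 2×#1 + 1×#2 + 3×#4 + 1×#5: weight 34, value 169
- 2×#1 + 1×#2 + 2×#5: weight 34, value 165
- 1×#1 + 1×#2 + 2×#4 + 2×#5: weight 34, value 164
- 2×#1 + 2×#4 + 2×#5: weight 36, value 162
Best: $169.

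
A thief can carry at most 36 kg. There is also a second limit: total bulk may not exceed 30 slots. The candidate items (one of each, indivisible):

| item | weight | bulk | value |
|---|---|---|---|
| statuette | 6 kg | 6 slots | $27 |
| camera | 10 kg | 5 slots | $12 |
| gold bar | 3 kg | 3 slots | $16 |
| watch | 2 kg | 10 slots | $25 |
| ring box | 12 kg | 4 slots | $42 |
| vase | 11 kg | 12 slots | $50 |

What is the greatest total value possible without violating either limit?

Feasible sets respecting both limits:
- statuette+gold bar+ring box+vase: weight 32, bulk 25, value 135
- gold bar+watch+ring box+vase: weight 28, bulk 29, value 133
- statuette+camera+gold bar+watch+ring box: weight 33, bulk 28, value 122
Best: $135.

$135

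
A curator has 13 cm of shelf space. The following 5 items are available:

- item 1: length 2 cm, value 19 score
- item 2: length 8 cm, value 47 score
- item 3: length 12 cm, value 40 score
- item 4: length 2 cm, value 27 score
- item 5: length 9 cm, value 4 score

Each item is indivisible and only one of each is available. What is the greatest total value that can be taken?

Check high-value combinations within 13 cm:
- item 1+item 2+item 4: length 2+8+2=12, value 19+47+27=93
- item 2+item 4: length 8+2=10, value 47+27=74
- item 1+item 2: length 2+8=10, value 19+47=66
Best: 93 score.

93 score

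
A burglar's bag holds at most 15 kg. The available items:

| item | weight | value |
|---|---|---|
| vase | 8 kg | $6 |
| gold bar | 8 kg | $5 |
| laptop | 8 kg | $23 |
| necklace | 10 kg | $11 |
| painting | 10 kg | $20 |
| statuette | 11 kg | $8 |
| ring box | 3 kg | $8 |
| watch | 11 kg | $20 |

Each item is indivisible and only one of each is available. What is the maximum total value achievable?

$31

This is a 0/1 knapsack; check combinations near the capacity.
- laptop+ring box: weight 8+3=11, value 23+8=31
- painting+ring box: weight 10+3=13, value 20+8=28
- ring box+watch: weight 3+11=14, value 8+20=28
- laptop: weight 8, value 23
Best: $31.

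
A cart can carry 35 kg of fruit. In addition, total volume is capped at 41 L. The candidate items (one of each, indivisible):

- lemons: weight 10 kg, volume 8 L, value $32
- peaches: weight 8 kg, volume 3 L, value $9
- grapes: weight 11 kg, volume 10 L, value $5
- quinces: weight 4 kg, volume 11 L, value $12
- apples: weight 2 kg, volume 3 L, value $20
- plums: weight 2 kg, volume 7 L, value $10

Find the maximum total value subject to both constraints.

Feasible sets respecting both limits:
- lemons+peaches+quinces+apples+plums: weight 26, volume 32, value 83
- lemons+grapes+quinces+apples+plums: weight 29, volume 39, value 79
- lemons+peaches+grapes+quinces+apples: weight 35, volume 35, value 78
- lemons+peaches+grapes+apples+plums: weight 33, volume 31, value 76
Best: $83.

$83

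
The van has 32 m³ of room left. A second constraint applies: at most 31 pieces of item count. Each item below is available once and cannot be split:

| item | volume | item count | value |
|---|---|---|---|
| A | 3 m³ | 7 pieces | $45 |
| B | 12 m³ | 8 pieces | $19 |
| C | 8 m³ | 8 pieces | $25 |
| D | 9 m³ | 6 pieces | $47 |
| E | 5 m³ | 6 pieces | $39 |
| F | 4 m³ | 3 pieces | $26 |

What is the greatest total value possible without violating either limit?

Feasible sets respecting both limits:
- A+C+D+E+F: volume 29, item count 30, value 182
- A+D+E+F: volume 21, item count 22, value 157
- A+C+D+E: volume 25, item count 27, value 156
Best: $182.

$182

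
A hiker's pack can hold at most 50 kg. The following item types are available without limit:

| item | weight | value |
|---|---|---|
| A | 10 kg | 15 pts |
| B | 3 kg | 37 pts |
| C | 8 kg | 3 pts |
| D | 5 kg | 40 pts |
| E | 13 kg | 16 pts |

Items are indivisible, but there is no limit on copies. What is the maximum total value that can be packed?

Best value-per-unit is B at 37/3; filling with it alone gives 16×37 = 592.
Optimal mix: 15×B + 1×D → weight 50, value 595.

595 pts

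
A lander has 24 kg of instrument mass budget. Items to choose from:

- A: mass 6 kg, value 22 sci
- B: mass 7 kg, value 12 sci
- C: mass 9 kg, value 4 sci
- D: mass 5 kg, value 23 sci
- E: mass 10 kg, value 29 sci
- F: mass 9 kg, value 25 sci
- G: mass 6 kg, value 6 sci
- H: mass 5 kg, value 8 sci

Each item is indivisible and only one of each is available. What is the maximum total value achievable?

Check high-value combinations within 24 kg:
- D+E+F: mass 5+10+9=24, value 23+29+25=77
- A+D+E: mass 6+5+10=21, value 22+23+29=74
- A+D+F: mass 6+5+9=20, value 22+23+25=70
- A+B+D+H: mass 6+7+5+5=23, value 22+12+23+8=65
Best: 77 sci.

77 sci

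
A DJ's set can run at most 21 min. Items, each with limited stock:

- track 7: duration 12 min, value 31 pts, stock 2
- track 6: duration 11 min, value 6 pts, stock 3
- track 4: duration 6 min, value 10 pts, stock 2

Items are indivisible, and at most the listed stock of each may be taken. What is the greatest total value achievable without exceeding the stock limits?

41 pts

Best selections within duration 21 and stock limits:
- 1×track 7 + 1×track 4: duration 18, value 41
- 1×track 7: duration 12, value 31
Best: 41 pts.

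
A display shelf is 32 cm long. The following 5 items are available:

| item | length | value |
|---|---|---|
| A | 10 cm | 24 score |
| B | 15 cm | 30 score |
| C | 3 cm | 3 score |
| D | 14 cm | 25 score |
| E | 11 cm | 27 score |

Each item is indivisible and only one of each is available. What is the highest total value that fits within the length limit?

60 score

Check high-value combinations within 32 cm:
- B+C+E: length 15+3+11=29, value 30+3+27=60
- B+C+D: length 15+3+14=32, value 30+3+25=58
- B+E: length 15+11=26, value 30+27=57
Best: 60 score.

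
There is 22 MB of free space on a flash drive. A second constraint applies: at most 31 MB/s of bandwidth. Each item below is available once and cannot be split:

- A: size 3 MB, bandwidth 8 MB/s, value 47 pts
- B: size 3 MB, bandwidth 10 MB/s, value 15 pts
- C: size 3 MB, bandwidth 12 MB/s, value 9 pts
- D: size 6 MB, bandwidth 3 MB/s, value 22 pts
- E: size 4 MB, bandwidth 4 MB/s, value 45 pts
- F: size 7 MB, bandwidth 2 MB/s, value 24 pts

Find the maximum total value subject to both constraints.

138 pts

Feasible sets respecting both limits:
- A+D+E+F: size 20, bandwidth 17, value 138
- A+B+E+F: size 17, bandwidth 24, value 131
- A+B+D+E: size 16, bandwidth 25, value 129
- A+C+E+F: size 17, bandwidth 26, value 125
Best: 138 pts.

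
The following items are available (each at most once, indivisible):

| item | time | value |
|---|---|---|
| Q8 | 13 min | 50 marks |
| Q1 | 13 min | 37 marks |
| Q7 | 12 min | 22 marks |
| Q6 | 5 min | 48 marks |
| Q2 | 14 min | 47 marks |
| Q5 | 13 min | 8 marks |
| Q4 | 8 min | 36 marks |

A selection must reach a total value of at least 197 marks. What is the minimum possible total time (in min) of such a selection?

52

Subsets with value ≥ 197, sorted by total time:
- Q8+Q7+Q6+Q2+Q4: time 52, value 203
- Q8+Q1+Q6+Q2+Q4: time 53, value 218
Minimum time: 52 min.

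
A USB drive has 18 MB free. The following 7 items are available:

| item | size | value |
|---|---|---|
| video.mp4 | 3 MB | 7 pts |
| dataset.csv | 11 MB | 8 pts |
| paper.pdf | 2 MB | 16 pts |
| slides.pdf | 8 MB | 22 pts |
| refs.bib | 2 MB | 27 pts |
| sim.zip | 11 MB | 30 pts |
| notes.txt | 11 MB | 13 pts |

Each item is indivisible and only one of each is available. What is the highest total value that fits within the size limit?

80 pts

This is a 0/1 knapsack; check combinations near the capacity.
- video.mp4+paper.pdf+refs.bib+sim.zip: size 3+2+2+11=18, value 7+16+27+30=80
- paper.pdf+refs.bib+sim.zip: size 2+2+11=15, value 16+27+30=73
- video.mp4+paper.pdf+slides.pdf+refs.bib: size 3+2+8+2=15, value 7+16+22+27=72
Best: 80 pts.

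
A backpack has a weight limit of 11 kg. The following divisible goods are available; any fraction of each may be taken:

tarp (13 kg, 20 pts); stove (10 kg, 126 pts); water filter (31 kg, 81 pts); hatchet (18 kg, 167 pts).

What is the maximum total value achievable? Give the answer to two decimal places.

Take in order of value per unit:
- stove (126/10 per unit): all 10 → value 126, running total 126.00
- hatchet (167/18 per unit): 1 of 18 → value 1×167/18 = 9.2778, running total 135.28
Total 135.28.

135.28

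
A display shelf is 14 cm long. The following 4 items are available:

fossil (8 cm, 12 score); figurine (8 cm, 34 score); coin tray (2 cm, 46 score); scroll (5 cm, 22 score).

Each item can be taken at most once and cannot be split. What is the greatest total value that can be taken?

80 score

Check high-value combinations within 14 cm:
- figurine+coin tray: length 8+2=10, value 34+46=80
- coin tray+scroll: length 2+5=7, value 46+22=68
- fossil+coin tray: length 8+2=10, value 12+46=58
Best: 80 score.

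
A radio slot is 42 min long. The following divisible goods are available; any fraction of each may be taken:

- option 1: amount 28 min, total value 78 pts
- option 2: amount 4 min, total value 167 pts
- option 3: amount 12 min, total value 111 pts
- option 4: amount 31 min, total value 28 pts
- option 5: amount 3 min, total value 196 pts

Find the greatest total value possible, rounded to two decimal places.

Take in order of value per unit:
- option 5 (196/3 per unit): all 3 → value 196, running total 196.00
- option 2 (167/4 per unit): all 4 → value 167, running total 363.00
- option 3 (111/12 per unit): all 12 → value 111, running total 474.00
- option 1 (78/28 per unit): 23 of 28 → value 23×78/28 = 64.0714, running total 538.07
Total 538.07.

538.07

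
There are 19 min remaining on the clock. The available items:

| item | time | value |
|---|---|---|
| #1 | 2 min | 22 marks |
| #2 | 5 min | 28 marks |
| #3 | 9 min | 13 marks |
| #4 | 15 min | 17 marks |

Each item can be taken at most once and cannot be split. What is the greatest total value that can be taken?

Check high-value combinations within 19 min:
- #1+#2+#3: time 2+5+9=16, value 22+28+13=63
- #1+#2: time 2+5=7, value 22+28=50
- #2+#3: time 5+9=14, value 28+13=41
- #1+#4: time 2+15=17, value 22+17=39
- #1+#3: time 2+9=11, value 22+13=35
Best: 63 marks.

63 marks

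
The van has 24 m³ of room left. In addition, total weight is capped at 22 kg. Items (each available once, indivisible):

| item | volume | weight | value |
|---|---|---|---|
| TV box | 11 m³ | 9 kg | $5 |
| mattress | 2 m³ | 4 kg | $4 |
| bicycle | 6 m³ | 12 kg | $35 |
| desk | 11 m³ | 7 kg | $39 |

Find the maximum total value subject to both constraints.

Feasible sets respecting both limits:
- bicycle+desk: volume 17, weight 19, value 74
- TV box+mattress+desk: volume 24, weight 20, value 48
- TV box+desk: volume 22, weight 16, value 44
Best: $74.

$74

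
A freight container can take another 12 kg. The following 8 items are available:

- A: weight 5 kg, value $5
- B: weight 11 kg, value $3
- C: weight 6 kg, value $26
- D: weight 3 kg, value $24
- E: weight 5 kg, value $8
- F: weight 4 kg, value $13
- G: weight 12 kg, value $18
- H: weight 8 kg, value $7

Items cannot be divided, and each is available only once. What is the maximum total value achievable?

$50

This is a 0/1 knapsack; check combinations near the capacity.
- C+D: weight 6+3=9, value 26+24=50
- D+E+F: weight 3+5+4=12, value 24+8+13=45
- A+D+F: weight 5+3+4=12, value 5+24+13=42
Best: $50.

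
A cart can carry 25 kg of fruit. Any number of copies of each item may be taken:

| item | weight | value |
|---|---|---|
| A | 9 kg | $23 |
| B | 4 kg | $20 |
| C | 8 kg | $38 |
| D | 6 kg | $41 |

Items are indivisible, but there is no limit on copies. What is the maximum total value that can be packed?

Best value-per-unit is D at 41/6, and filling with it alone uses weight 4×6=24. No mix of the others beats 4×41 = 164.

$164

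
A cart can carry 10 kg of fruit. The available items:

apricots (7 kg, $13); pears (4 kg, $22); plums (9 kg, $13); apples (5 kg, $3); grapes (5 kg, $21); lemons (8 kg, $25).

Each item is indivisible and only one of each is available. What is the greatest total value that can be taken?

$43

This is a 0/1 knapsack; check combinations near the capacity.
- pears+grapes: weight 4+5=9, value 22+21=43
- lemons: weight 8, value 25
- pears+apples: weight 4+5=9, value 22+3=25
- apples+grapes: weight 5+5=10, value 3+21=24
- pears: weight 4, value 22
Best: $43.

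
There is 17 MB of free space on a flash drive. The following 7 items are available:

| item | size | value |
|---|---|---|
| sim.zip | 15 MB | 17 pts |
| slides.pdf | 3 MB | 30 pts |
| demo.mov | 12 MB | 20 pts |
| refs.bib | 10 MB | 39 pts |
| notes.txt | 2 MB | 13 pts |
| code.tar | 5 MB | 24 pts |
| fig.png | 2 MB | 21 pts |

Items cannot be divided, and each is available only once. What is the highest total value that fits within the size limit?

Check high-value combinations within 17 MB:
- slides.pdf+refs.bib+notes.txt+fig.png: size 3+10+2+2=17, value 30+39+13+21=103
- slides.pdf+refs.bib+fig.png: size 3+10+2=15, value 30+39+21=90
- slides.pdf+notes.txt+code.tar+fig.png: size 3+2+5+2=12, value 30+13+24+21=88
- refs.bib+code.tar+fig.png: size 10+5+2=17, value 39+24+21=84
Best: 103 pts.

103 pts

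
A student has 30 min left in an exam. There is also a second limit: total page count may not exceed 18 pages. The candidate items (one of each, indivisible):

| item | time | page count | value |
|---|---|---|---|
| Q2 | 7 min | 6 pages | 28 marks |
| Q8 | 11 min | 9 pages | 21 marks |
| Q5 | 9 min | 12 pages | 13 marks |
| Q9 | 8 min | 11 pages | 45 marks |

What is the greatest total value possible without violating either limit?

Feasible sets respecting both limits:
- Q2+Q9: time 15, page count 17, value 73
- Q2+Q8: time 18, page count 15, value 49
- Q9: time 8, page count 11, value 45
Best: 73 marks.

73 marks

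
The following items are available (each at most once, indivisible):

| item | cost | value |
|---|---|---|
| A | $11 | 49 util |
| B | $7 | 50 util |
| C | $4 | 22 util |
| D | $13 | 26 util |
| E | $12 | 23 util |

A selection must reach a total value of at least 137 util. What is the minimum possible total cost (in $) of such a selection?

34

Subsets with value ≥ 137, sorted by total cost:
- A+B+C+E: cost 34, value 144
- A+B+C+D: cost 35, value 147
Minimum cost: 34 $.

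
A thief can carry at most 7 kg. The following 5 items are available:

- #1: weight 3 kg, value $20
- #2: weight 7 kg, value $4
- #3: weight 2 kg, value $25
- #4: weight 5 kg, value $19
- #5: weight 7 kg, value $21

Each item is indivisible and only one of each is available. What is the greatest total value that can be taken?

$45

This is a 0/1 knapsack; check combinations near the capacity.
- #1+#3: weight 3+2=5, value 20+25=45
- #3+#4: weight 2+5=7, value 25+19=44
- #3: weight 2, value 25
- #5: weight 7, value 21
Best: $45.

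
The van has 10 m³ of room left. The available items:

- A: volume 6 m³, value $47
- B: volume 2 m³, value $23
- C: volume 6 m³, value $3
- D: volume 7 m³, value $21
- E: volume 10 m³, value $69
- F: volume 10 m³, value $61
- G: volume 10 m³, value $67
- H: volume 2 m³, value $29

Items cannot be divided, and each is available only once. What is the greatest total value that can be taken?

$99

Check high-value combinations within 10 m³:
- A+B+H: volume 6+2+2=10, value 47+23+29=99
- A+H: volume 6+2=8, value 47+29=76
- A+B: volume 6+2=8, value 47+23=70
Best: $99.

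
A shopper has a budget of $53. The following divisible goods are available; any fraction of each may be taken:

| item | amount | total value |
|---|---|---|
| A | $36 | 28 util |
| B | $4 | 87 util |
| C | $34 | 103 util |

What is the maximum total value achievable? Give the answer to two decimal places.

201.67

Take in order of value per unit:
- B (87/4 per unit): all 4 → value 87, running total 87.00
- C (103/34 per unit): all 34 → value 103, running total 190.00
- A (28/36 per unit): 15 of 36 → value 15×28/36 = 11.6667, running total 201.67
Total 201.67.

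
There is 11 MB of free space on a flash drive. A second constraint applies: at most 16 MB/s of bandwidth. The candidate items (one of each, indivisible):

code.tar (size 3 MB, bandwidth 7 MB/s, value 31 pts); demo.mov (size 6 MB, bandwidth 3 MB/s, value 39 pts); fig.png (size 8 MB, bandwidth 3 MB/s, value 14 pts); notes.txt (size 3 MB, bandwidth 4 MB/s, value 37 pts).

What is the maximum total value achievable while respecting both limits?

76 pts

Feasible sets respecting both limits:
- demo.mov+notes.txt: size 9, bandwidth 7, value 76
- code.tar+demo.mov: size 9, bandwidth 10, value 70
- code.tar+notes.txt: size 6, bandwidth 11, value 68
- fig.png+notes.txt: size 11, bandwidth 7, value 51
Best: 76 pts.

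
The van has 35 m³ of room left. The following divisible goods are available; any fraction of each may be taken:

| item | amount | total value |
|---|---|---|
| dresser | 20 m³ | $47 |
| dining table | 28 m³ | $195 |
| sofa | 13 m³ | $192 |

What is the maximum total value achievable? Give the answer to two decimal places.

345.21

Take in order of value per unit:
- sofa (192/13 per unit): all 13 → value 192, running total 192.00
- dining table (195/28 per unit): 22 of 28 → value 22×195/28 = 153.2143, running total 345.21
Total 345.21.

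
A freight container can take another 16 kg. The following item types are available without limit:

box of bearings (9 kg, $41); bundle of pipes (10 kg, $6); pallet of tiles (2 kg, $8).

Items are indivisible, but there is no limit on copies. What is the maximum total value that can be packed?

Best value-per-unit is box of bearings at 41/9; filling with it alone gives 1×41 = 41.
Optimal mix: 1×box of bearings + 3×pallet of tiles → weight 15, value 65.

$65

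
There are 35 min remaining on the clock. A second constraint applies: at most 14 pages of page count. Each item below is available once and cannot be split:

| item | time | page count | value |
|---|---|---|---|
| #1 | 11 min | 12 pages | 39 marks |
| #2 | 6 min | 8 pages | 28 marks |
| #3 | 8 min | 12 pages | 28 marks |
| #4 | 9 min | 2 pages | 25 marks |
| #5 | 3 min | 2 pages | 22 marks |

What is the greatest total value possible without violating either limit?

Feasible sets respecting both limits:
- #2+#4+#5: time 18, page count 12, value 75
- #1+#4: time 20, page count 14, value 64
- #1+#5: time 14, page count 14, value 61
- #2+#4: time 15, page count 10, value 53
Best: 75 marks.

75 marks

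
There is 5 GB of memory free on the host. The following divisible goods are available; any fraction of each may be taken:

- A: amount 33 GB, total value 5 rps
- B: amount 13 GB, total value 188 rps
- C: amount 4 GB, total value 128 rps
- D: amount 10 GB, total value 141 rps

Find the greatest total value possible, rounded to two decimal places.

142.46

Take in order of value per unit:
- C (128/4 per unit): all 4 → value 128, running total 128.00
- B (188/13 per unit): 1 of 13 → value 1×188/13 = 14.4615, running total 142.46
Total 142.46.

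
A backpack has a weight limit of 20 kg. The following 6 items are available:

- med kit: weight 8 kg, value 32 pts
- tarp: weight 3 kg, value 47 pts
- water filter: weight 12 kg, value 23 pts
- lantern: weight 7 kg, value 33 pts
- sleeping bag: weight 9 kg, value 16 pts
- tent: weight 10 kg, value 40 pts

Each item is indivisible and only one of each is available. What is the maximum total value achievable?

120 pts

This is a 0/1 knapsack; check combinations near the capacity.
- tarp+lantern+tent: weight 3+7+10=20, value 47+33+40=120
- med kit+tarp+lantern: weight 8+3+7=18, value 32+47+33=112
- tarp+lantern+sleeping bag: weight 3+7+9=19, value 47+33+16=96
- med kit+tarp+sleeping bag: weight 8+3+9=20, value 32+47+16=95
- tarp+tent: weight 3+10=13, value 47+40=87
Best: 120 pts.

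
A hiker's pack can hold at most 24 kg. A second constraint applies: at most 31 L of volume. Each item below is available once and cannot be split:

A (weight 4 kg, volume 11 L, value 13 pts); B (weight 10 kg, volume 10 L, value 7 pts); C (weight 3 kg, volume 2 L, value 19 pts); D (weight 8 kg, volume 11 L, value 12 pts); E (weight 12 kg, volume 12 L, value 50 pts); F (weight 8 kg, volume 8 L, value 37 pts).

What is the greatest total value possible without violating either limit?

106 pts

Feasible sets respecting both limits:
- C+E+F: weight 23, volume 22, value 106
- A+E+F: weight 24, volume 31, value 100
- E+F: weight 20, volume 20, value 87
- A+C+E: weight 19, volume 25, value 82
Best: 106 pts.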